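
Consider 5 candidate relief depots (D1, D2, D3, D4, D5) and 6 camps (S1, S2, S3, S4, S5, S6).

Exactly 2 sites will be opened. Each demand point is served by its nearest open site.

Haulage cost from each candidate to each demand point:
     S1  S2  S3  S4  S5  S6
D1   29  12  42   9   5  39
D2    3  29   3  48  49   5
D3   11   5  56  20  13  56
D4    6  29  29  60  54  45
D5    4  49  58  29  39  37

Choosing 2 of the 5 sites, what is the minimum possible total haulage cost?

Open {D1, D2}.
  S1→D2 3, S2→D1 12, S3→D2 3, S4→D1 9, S5→D1 5, S6→D2 5  ⇒ total 37.
Compare {D2, D3}: total 49.
Compare {D1, D4}: total 100.
No size-2 selection does better; minimum is 37.

37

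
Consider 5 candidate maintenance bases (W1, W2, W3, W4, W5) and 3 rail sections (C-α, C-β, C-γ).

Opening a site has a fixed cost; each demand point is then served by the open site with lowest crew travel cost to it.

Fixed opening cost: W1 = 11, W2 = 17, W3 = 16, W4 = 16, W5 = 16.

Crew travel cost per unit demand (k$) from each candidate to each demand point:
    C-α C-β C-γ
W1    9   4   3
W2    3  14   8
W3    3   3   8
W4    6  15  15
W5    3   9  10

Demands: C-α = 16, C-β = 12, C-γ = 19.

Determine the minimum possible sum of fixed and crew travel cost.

Open {W1, W3}: assign each demand point to its cheapest open site.
  C-α→W3 16×3=48, C-β→W3 12×3=36, C-γ→W1 19×3=57
  crew travel cost 141, fixed 27 → total 168.
Compare {W1, W5}: crew travel cost 153 + fixed 27 = 180.
Compare {W1, W2}: crew travel cost 153 + fixed 28 = 181.
Compare {W1, W3, W4}: crew travel cost 141 + fixed 43 = 184.
All other subsets cost ≥ 180. Minimum total cost: 168.

168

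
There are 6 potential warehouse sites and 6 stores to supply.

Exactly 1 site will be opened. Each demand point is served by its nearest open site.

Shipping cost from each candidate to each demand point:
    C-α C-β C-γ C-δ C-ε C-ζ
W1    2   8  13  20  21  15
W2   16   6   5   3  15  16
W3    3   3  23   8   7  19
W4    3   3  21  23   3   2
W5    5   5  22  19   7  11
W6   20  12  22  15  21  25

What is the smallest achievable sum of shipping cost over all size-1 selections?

55

Open {W4}.
  C-α→W4 3, C-β→W4 3, C-γ→W4 21, C-δ→W4 23, C-ε→W4 3, C-ζ→W4 2  ⇒ total 55.
Compare {W2}: total 61.
Compare {W3}: total 63.
No size-1 selection does better; minimum is 55.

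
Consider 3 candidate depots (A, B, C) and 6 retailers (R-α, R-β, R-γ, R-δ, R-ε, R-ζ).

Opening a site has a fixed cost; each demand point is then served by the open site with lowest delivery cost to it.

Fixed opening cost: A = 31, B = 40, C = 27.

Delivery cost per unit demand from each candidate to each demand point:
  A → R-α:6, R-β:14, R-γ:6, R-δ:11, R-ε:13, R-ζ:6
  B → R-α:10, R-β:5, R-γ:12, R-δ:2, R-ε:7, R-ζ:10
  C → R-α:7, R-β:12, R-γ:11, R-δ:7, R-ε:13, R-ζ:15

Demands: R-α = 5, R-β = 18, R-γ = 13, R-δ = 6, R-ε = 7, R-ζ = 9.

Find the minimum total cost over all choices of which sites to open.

Open {A, B}: assign each demand point to its cheapest open site.
  R-α→A 5×6=30, R-β→B 18×5=90, R-γ→A 13×6=78, R-δ→B 6×2=12, R-ε→B 7×7=49, R-ζ→A 9×6=54
  delivery cost 313, fixed 71 → total 384.
Compare {A, B, C}: delivery cost 313 + fixed 98 = 411.
Compare {B, C}: delivery cost 419 + fixed 67 = 486.
Compare {B}: delivery cost 447 + fixed 40 = 487.
All other subsets cost ≥ 411. Minimum total cost: 384.

384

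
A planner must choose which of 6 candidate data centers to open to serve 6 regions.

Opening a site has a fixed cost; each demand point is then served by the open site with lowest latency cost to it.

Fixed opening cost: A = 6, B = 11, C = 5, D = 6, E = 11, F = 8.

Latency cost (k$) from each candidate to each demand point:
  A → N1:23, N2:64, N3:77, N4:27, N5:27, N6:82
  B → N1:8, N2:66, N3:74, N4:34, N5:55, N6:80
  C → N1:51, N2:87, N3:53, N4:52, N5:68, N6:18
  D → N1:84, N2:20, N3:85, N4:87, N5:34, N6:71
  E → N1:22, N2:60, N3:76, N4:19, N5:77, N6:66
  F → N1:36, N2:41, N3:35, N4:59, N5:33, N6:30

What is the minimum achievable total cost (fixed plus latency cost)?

171

Open {A, B, C, D, F}: assign each demand point to its cheapest open site.
  N1→B 8, N2→D 20, N3→F 35, N4→A 27, N5→A 27, N6→C 18
  latency cost 135, fixed 36 → total 171.
Compare {B, C, D, E, F}: latency cost 133 + fixed 41 = 174.
Compare {A, B, C, D, E, F}: latency cost 127 + fixed 47 = 174.
Compare {A, C, D, F}: latency cost 150 + fixed 25 = 175.
All other subsets cost ≥ 174. Minimum total cost: 171.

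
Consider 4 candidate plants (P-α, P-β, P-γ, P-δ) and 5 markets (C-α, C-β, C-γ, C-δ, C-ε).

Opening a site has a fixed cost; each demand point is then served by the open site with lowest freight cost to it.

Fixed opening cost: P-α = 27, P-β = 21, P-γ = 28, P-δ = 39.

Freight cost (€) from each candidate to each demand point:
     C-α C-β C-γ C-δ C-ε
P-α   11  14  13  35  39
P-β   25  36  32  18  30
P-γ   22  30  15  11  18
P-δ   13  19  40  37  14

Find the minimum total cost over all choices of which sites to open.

122

Open {P-α, P-γ}: assign each demand point to its cheapest open site.
  C-α→P-α 11, C-β→P-α 14, C-γ→P-α 13, C-δ→P-γ 11, C-ε→P-γ 18
  freight cost 67, fixed 55 → total 122.
Compare {P-γ}: freight cost 96 + fixed 28 = 124.
Compare {P-α, P-β}: freight cost 86 + fixed 48 = 134.
Compare {P-α}: freight cost 112 + fixed 27 = 139.
All other subsets cost ≥ 124. Minimum total cost: 122.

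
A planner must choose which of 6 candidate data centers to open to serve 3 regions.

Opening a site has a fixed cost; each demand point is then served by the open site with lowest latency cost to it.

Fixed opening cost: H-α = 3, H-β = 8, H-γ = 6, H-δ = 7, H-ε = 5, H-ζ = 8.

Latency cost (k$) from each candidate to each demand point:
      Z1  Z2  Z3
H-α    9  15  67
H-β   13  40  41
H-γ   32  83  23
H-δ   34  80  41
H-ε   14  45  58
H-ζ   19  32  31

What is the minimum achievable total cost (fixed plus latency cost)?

56

Open {H-α, H-γ}: assign each demand point to its cheapest open site.
  Z1→H-α 9, Z2→H-α 15, Z3→H-γ 23
  latency cost 47, fixed 9 → total 56.
Compare {H-α, H-γ, H-ε}: latency cost 47 + fixed 14 = 61.
Compare {H-α, H-γ, H-δ}: latency cost 47 + fixed 16 = 63.
Compare {H-α, H-β, H-γ}: latency cost 47 + fixed 17 = 64.
All other subsets cost ≥ 61. Minimum total cost: 56.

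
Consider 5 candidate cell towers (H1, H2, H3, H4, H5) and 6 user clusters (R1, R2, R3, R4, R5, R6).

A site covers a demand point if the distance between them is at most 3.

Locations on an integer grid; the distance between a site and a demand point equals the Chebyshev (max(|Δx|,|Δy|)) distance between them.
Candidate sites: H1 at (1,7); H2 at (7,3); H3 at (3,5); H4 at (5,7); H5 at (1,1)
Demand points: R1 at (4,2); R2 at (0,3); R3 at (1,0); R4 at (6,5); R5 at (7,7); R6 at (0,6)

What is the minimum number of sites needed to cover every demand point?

3

Coverage sets (demand points within 3 of each site):
  H1: {R6}
  H2: {R1, R4}
  H3: {R1, R2, R4, R6}
  H4: {R4, R5}
  H5: {R1, R2, R3}
No 2 sites suffice: every size-2 union leaves at least one demand point uncovered.
But {H1, H4, H5} covers everything, so the minimum is 3.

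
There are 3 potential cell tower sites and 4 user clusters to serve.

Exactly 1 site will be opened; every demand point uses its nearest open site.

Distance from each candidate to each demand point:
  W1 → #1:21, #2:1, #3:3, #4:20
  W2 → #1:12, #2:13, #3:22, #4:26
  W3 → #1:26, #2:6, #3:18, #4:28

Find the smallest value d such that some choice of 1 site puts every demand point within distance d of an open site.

Open {W1}.
  Farthest demand point is #1 at distance 21 (to W1); all others are ≤ 21.
With {W2} the worst case is 26.
With {W3} the worst case is 28.
No size-1 selection achieves below 21.

21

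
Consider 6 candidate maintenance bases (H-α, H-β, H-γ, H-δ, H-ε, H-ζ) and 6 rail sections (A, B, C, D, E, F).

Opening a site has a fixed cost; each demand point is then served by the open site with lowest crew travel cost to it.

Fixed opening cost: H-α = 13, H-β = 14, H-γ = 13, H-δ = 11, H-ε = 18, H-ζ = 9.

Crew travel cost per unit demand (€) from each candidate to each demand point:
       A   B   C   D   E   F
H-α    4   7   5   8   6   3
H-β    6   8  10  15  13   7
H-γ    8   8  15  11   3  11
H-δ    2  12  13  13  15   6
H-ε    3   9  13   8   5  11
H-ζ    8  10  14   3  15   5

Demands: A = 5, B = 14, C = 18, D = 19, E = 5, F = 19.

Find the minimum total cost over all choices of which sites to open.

Open {H-α, H-γ, H-ζ}: assign each demand point to its cheapest open site.
  A→H-α 5×4=20, B→H-α 14×7=98, C→H-α 18×5=90, D→H-ζ 19×3=57, E→H-γ 5×3=15, F→H-α 19×3=57
  crew travel cost 337, fixed 35 → total 372.
Compare {H-α, H-γ, H-δ, H-ζ}: crew travel cost 327 + fixed 46 = 373.
Compare {H-α, H-ζ}: crew travel cost 352 + fixed 22 = 374.
Compare {H-α, H-δ, H-ζ}: crew travel cost 342 + fixed 33 = 375.
All other subsets cost ≥ 373. Minimum total cost: 372.

372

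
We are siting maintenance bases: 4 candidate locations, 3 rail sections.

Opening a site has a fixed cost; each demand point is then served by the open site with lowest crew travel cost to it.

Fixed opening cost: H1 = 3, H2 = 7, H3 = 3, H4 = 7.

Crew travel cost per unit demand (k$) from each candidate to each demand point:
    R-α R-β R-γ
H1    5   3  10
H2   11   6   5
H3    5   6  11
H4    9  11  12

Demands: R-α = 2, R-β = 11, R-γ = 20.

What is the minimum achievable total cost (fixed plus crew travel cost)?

Open {H1, H2}: assign each demand point to its cheapest open site.
  R-α→H1 2×5=10, R-β→H1 11×3=33, R-γ→H2 20×5=100
  crew travel cost 143, fixed 10 → total 153.
Compare {H1, H2, H3}: crew travel cost 143 + fixed 13 = 156.
Compare {H1, H2, H4}: crew travel cost 143 + fixed 17 = 160.
Compare {H1, H2, H3, H4}: crew travel cost 143 + fixed 20 = 163.
All other subsets cost ≥ 156. Minimum total cost: 153.

153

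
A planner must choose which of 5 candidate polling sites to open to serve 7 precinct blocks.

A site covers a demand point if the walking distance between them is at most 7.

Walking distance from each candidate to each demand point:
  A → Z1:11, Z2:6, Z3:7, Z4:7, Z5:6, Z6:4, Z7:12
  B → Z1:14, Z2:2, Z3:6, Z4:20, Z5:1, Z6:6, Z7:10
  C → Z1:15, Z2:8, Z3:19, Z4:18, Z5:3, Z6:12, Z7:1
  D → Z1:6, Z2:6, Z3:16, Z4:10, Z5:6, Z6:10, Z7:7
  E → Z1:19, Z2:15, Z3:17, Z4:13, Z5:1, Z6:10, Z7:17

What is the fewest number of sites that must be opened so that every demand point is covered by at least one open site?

2

Coverage sets (demand points within 7 of each site):
  A: {Z2, Z3, Z4, Z5, Z6}
  B: {Z2, Z3, Z5, Z6}
  C: {Z5, Z7}
  D: {Z1, Z2, Z5, Z7}
  E: {Z5}
No single site covers all 7 demand points.
But {A, D} covers everything, so the minimum is 2.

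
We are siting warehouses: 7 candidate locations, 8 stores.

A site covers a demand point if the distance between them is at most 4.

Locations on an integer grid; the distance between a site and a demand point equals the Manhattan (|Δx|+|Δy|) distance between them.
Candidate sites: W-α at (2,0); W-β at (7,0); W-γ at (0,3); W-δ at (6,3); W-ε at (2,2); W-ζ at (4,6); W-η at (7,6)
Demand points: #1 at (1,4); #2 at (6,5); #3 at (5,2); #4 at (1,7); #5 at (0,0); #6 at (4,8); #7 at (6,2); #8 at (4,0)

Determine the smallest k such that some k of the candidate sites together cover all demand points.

Coverage sets (demand points within 4 of each site):
  W-α: {#5, #8}
  W-β: {#3, #7, #8}
  W-γ: {#1, #5}
  W-δ: {#2, #3, #7}
  W-ε: {#1, #3, #5, #7, #8}
  W-ζ: {#2, #4, #6}
  W-η: {#2}
No single site covers all 8 demand points.
But {W-ε, W-ζ} covers everything, so the minimum is 2.

2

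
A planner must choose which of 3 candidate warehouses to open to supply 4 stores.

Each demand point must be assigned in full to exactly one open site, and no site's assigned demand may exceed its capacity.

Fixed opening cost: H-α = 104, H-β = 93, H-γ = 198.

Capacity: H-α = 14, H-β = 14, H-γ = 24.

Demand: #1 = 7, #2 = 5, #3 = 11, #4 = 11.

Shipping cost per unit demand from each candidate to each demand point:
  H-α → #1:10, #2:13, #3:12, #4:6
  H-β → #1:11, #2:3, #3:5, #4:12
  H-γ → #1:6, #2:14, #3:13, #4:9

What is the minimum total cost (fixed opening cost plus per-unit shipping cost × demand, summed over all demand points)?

Open {H-β, H-γ}; cheapest assignment that respects the capacities:
  H-β (cap 14, load 11): #3 — cost 11×5 = 55
  H-γ (cap 24, load 23): #1, #2, #4 — cost 7×6 + 5×14 + 11×9 = 211
  Shipping 266, fixed 291 → total 557.
  Any other capacity-feasible assignment to {H-β, H-γ} ships for at least 266.
Compare {H-α, H-γ}: its best feasible assignment gives total 623.
Compare {H-α, H-β, H-γ}: its best feasible assignment gives total 628.
Every other set of open sites that can feasibly serve all demand totals ≥ 623 even under its best assignment. Minimum: 557.

557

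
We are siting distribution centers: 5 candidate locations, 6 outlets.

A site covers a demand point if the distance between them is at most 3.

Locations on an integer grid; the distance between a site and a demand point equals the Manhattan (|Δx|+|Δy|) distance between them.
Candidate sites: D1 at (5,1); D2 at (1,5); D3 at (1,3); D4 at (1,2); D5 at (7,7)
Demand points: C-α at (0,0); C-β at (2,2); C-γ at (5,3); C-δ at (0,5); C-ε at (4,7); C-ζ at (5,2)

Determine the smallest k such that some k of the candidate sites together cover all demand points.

Coverage sets (demand points within 3 of each site):
  D1: {C-γ, C-ζ}
  D2: {C-δ}
  D3: {C-β, C-δ}
  D4: {C-α, C-β}
  D5: {C-ε}
No 3 sites suffice: every size-3 union leaves at least one demand point uncovered.
But {D1, D2, D4, D5} covers everything, so the minimum is 4.

4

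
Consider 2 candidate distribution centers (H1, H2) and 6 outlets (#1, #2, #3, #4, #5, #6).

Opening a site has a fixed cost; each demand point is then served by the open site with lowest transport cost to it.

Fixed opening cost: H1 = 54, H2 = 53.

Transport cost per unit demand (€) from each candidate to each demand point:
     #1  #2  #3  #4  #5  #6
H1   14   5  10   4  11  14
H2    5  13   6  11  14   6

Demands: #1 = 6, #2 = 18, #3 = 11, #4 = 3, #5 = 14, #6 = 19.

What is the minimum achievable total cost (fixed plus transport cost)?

Open {H1, H2}: assign each demand point to its cheapest open site.
  #1→H2 6×5=30, #2→H1 18×5=90, #3→H2 11×6=66, #4→H1 3×4=12, #5→H1 14×11=154, #6→H2 19×6=114
  transport cost 466, fixed 107 → total 573.
Compare {H2}: transport cost 673 + fixed 53 = 726.
Compare {H1}: transport cost 716 + fixed 54 = 770.

573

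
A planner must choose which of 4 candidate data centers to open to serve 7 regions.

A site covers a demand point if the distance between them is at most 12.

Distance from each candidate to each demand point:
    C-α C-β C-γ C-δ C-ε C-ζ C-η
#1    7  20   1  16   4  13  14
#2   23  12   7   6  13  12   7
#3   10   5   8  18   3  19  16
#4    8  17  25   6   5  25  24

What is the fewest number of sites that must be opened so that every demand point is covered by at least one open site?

Coverage sets (demand points within 12 of each site):
  #1: {C-α, C-γ, C-ε}
  #2: {C-β, C-γ, C-δ, C-ζ, C-η}
  #3: {C-α, C-β, C-γ, C-ε}
  #4: {C-α, C-δ, C-ε}
No single site covers all 7 demand points.
But {#1, #2} covers everything, so the minimum is 2.

2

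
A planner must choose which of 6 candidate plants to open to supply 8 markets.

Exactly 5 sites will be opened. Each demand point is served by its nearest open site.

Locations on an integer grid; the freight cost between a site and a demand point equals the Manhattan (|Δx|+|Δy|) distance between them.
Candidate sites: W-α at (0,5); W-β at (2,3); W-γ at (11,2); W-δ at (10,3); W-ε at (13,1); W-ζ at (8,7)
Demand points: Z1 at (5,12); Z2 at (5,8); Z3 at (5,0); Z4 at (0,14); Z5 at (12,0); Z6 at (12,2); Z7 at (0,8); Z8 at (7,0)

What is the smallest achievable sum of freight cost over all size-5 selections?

Open {W-α, W-β, W-γ, W-ε, W-ζ}.
  Z1→W-ζ 8, Z2→W-ζ 4, Z3→W-β 6, Z4→W-α 9, Z5→W-ε 2, Z6→W-γ 1, Z7→W-α 3, Z8→W-γ 6  ⇒ total 39.
Compare {W-α, W-β, W-γ, W-δ, W-ζ}: total 40.
Compare {W-α, W-β, W-δ, W-ε, W-ζ}: total 40.
No size-5 selection does better; minimum is 39.

39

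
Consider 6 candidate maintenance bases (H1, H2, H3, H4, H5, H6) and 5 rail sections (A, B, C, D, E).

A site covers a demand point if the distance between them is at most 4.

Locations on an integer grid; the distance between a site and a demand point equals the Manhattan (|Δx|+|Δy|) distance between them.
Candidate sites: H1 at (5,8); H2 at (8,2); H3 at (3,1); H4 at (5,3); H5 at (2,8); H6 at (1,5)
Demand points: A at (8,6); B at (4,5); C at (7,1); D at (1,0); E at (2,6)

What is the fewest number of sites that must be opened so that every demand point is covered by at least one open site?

Coverage sets (demand points within 4 of each site):
  H1: {B}
  H2: {A, C}
  H3: {C, D}
  H4: {B, C}
  H5: {E}
  H6: {B, E}
No 2 sites suffice: every size-2 union leaves at least one demand point uncovered.
But {H2, H3, H6} covers everything, so the minimum is 3.

3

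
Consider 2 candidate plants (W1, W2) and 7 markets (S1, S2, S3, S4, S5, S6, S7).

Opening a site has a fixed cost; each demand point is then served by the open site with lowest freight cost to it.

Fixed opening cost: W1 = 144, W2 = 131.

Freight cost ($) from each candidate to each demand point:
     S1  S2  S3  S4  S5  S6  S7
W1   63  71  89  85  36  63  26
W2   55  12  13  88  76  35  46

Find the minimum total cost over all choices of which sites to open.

Open {W2}: assign each demand point to its cheapest open site.
  S1→W2 55, S2→W2 12, S3→W2 13, S4→W2 88, S5→W2 76, S6→W2 35, S7→W2 46
  freight cost 325, fixed 131 → total 456.
Compare {W1, W2}: freight cost 262 + fixed 275 = 537.
Compare {W1}: freight cost 433 + fixed 144 = 577.

456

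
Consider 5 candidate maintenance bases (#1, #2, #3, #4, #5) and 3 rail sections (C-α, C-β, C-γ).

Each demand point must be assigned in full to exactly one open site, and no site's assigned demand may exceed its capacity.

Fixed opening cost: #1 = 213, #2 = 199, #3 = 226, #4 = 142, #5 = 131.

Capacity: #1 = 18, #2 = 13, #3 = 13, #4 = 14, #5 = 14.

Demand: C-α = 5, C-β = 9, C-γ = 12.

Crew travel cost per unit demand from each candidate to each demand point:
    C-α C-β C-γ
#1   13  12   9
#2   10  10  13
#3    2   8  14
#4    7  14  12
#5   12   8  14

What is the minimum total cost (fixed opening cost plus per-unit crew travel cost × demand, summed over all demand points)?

549

Open {#4, #5}; cheapest assignment that respects the capacities:
  #4 (cap 14, load 12): C-γ — cost 12×12 = 144
  #5 (cap 14, load 14): C-α, C-β — cost 5×12 + 9×8 = 132
  Shipping 276, fixed 273 → total 549.
  Any other capacity-feasible assignment to {#4, #5} ships for at least 276.
Compare {#1, #5}: its best feasible assignment gives total 584.
Compare {#2, #5}: its best feasible assignment gives total 618.
Every other set of open sites that can feasibly serve all demand totals ≥ 584 even under its best assignment. Minimum: 549.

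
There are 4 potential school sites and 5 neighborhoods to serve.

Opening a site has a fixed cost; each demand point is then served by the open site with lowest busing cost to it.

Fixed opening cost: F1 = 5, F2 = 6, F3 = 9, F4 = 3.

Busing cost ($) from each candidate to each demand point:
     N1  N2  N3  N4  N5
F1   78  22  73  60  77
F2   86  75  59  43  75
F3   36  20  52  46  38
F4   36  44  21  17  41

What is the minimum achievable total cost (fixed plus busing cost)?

Open {F3, F4}: assign each demand point to its cheapest open site.
  N1→F3 36, N2→F3 20, N3→F4 21, N4→F4 17, N5→F3 38
  busing cost 132, fixed 12 → total 144.
Compare {F1, F4}: busing cost 137 + fixed 8 = 145.
Compare {F1, F3, F4}: busing cost 132 + fixed 17 = 149.
Compare {F2, F3, F4}: busing cost 132 + fixed 18 = 150.
All other subsets cost ≥ 145. Minimum total cost: 144.

144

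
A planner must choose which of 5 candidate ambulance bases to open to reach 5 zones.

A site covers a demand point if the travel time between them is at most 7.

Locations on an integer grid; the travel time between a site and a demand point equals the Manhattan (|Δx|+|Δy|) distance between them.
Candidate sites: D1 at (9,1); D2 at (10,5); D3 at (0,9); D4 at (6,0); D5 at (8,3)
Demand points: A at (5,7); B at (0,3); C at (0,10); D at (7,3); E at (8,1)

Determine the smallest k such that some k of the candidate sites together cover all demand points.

Coverage sets (demand points within 7 of each site):
  D1: {D, E}
  D2: {A, D, E}
  D3: {A, B, C}
  D4: {D, E}
  D5: {A, D, E}
No single site covers all 5 demand points.
But {D1, D3} covers everything, so the minimum is 2.

2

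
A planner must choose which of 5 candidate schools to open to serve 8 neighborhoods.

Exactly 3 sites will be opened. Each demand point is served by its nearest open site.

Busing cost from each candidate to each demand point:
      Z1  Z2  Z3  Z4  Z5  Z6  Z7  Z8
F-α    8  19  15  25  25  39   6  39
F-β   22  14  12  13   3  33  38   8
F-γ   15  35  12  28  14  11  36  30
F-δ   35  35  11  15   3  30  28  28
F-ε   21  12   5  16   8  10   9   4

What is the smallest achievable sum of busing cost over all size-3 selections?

Open {F-α, F-β, F-ε}.
  Z1→F-α 8, Z2→F-ε 12, Z3→F-ε 5, Z4→F-β 13, Z5→F-β 3, Z6→F-ε 10, Z7→F-α 6, Z8→F-ε 4  ⇒ total 61.
Compare {F-α, F-δ, F-ε}: total 63.
Compare {F-α, F-γ, F-ε}: total 69.
No size-3 selection does better; minimum is 61.

61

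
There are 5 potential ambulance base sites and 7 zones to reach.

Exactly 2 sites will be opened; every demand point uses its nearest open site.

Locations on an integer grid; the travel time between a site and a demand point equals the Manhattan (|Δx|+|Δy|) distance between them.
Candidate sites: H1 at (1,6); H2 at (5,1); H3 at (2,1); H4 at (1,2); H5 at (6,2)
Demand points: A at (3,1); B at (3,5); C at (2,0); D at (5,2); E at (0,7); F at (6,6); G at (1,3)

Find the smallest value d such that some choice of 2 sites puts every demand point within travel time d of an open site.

5

Open {H1, H2}.
  Farthest demand point is F at travel time 5 (to H1); all others are ≤ 5.
With {H1, H3} the worst case is 5.
With {H1, H4} the worst case is 5.
No size-2 selection achieves below 5.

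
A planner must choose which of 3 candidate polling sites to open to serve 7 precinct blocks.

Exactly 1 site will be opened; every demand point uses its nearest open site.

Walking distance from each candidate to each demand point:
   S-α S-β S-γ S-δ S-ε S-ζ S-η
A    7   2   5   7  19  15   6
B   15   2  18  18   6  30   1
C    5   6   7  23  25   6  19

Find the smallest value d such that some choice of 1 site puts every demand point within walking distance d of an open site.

19

Open {A}.
  Farthest demand point is S-ε at walking distance 19 (to A); all others are ≤ 19.
With {C} the worst case is 25.
With {B} the worst case is 30.
No size-1 selection achieves below 19.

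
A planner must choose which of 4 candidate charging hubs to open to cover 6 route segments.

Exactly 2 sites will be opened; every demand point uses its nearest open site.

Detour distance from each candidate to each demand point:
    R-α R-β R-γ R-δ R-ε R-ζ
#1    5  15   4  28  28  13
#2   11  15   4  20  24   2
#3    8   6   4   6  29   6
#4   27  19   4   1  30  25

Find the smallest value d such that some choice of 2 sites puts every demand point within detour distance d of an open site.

24

Open {#1, #2}.
  Farthest demand point is R-ε at detour distance 24 (to #2); all others are ≤ 24.
With {#2, #3} the worst case is 24.
With {#2, #4} the worst case is 24.
No size-2 selection achieves below 24.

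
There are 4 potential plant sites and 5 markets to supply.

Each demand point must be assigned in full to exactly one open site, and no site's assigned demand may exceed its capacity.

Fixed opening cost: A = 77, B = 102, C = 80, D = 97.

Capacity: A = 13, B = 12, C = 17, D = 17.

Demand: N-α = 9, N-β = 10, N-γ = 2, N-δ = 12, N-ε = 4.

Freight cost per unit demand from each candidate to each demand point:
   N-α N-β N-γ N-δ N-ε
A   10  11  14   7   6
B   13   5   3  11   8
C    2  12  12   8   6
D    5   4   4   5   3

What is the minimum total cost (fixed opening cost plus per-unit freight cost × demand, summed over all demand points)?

416

Open {A, C, D}; cheapest assignment that respects the capacities:
  A (cap 13, load 12): N-δ — cost 12×7 = 84
  C (cap 17, load 9): N-α — cost 9×2 = 18
  D (cap 17, load 16): N-β, N-γ, N-ε — cost 10×4 + 2×4 + 4×3 = 60
  Shipping 162, fixed 254 → total 416.
  Any other capacity-feasible assignment to {A, C, D} ships for at least 162.
Compare {B, C, D}: its best feasible assignment gives total 425.
Compare {A, B, C}: its best feasible assignment gives total 441.
Every other set of open sites that can feasibly serve all demand totals ≥ 425 even under its best assignment. Minimum: 416.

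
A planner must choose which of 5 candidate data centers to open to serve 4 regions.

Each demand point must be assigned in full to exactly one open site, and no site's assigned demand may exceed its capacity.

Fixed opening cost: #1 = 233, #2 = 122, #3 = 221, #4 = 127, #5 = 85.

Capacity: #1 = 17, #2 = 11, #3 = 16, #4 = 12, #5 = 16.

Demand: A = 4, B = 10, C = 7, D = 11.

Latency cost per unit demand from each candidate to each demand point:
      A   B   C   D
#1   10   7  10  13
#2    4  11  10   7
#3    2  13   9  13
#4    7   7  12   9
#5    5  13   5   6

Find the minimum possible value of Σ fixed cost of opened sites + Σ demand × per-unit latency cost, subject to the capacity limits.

536

Open {#2, #4, #5}; cheapest assignment that respects the capacities:
  #2 (cap 11, load 11): D — cost 11×7 = 77
  #4 (cap 12, load 10): B — cost 10×7 = 70
  #5 (cap 16, load 11): A, C — cost 4×5 + 7×5 = 55
  Shipping 202, fixed 334 → total 536.
  Any other capacity-feasible assignment to {#2, #4, #5} ships for at least 202.
Compare {#1, #5}: its best feasible assignment gives total 544.
Compare {#3, #4, #5}: its best feasible assignment gives total 640.
Every other set of open sites that can feasibly serve all demand totals ≥ 544 even under its best assignment. Minimum: 536.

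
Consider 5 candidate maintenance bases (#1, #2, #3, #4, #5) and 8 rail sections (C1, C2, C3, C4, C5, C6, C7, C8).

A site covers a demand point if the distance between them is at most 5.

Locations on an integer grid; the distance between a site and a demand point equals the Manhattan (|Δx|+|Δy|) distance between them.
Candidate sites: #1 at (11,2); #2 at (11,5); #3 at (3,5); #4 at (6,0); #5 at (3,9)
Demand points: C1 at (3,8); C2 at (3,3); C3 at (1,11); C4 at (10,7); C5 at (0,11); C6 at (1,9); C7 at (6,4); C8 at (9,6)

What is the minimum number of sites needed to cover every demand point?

3

Coverage sets (demand points within 5 of each site):
  #1: {}
  #2: {C4, C8}
  #3: {C1, C2, C7}
  #4: {C7}
  #5: {C1, C3, C5, C6}
No 2 sites suffice: every size-2 union leaves at least one demand point uncovered.
But {#2, #3, #5} covers everything, so the minimum is 3.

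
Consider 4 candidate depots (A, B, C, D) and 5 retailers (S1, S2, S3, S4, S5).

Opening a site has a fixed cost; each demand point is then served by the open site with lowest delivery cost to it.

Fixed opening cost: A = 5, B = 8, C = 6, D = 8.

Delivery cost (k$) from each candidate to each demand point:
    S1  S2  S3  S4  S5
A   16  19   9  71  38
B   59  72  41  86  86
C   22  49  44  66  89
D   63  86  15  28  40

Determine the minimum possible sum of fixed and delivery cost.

Open {A, D}: assign each demand point to its cheapest open site.
  S1→A 16, S2→A 19, S3→A 9, S4→D 28, S5→A 38
  delivery cost 110, fixed 13 → total 123.
Compare {A, C, D}: delivery cost 110 + fixed 19 = 129.
Compare {A, B, D}: delivery cost 110 + fixed 21 = 131.
Compare {A, B, C, D}: delivery cost 110 + fixed 27 = 137.
All other subsets cost ≥ 129. Minimum total cost: 123.

123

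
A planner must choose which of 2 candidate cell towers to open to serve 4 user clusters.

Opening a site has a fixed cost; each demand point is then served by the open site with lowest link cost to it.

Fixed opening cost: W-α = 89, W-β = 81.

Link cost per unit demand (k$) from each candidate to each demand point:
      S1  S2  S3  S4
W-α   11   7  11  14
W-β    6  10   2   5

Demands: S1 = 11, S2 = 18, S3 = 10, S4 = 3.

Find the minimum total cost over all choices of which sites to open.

Open {W-β}: assign each demand point to its cheapest open site.
  S1→W-β 11×6=66, S2→W-β 18×10=180, S3→W-β 10×2=20, S4→W-β 3×5=15
  link cost 281, fixed 81 → total 362.
Compare {W-α, W-β}: link cost 227 + fixed 170 = 397.
Compare {W-α}: link cost 399 + fixed 89 = 488.

362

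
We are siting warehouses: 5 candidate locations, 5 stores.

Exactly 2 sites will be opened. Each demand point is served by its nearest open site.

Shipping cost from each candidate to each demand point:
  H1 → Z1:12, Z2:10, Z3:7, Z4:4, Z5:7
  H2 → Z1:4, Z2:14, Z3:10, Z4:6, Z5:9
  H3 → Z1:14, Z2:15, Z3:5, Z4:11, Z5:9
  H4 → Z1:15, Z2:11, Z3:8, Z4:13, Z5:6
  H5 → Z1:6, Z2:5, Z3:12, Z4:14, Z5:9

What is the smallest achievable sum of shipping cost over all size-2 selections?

Open {H1, H5}.
  Z1→H5 6, Z2→H5 5, Z3→H1 7, Z4→H1 4, Z5→H1 7  ⇒ total 29.
Compare {H1, H2}: total 32.
Compare {H2, H5}: total 34.
No size-2 selection does better; minimum is 29.

29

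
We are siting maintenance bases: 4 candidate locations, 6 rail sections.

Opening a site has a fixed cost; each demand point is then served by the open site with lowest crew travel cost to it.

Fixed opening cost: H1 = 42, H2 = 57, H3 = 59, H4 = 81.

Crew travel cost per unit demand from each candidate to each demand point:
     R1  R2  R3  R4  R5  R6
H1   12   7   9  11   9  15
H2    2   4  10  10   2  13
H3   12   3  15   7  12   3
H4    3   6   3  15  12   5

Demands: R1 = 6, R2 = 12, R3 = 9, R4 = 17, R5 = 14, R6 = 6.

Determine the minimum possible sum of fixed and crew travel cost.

Open {H2, H3}: assign each demand point to its cheapest open site.
  R1→H2 6×2=12, R2→H3 12×3=36, R3→H2 9×10=90, R4→H3 17×7=119, R5→H2 14×2=28, R6→H3 6×3=18
  crew travel cost 303, fixed 116 → total 419.
Compare {H2, H3, H4}: crew travel cost 240 + fixed 197 = 437.
Compare {H1, H2, H3}: crew travel cost 294 + fixed 158 = 452.
Compare {H2, H4}: crew travel cost 315 + fixed 138 = 453.
All other subsets cost ≥ 437. Minimum total cost: 419.

419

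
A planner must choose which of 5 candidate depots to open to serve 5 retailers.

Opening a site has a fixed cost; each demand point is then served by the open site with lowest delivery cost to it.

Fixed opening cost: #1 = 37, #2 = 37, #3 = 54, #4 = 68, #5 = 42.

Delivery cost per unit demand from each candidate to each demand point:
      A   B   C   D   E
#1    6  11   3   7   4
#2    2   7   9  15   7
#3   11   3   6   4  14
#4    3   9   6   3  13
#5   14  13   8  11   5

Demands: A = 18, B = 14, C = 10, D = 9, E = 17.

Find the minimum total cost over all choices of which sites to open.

340

Open {#1, #2, #3}: assign each demand point to its cheapest open site.
  A→#2 18×2=36, B→#3 14×3=42, C→#1 10×3=30, D→#3 9×4=36, E→#1 17×4=68
  delivery cost 212, fixed 128 → total 340.
Compare {#1, #2}: delivery cost 295 + fixed 74 = 369.
Compare {#1, #3}: delivery cost 284 + fixed 91 = 375.
Compare {#1, #3, #4}: delivery cost 221 + fixed 159 = 380.
All other subsets cost ≥ 369. Minimum total cost: 340.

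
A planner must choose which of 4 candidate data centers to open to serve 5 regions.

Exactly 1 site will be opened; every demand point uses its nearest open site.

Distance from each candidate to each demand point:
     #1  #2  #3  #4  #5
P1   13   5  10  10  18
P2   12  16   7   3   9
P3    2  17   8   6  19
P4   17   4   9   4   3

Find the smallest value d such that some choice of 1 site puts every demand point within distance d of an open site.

16

Open {P2}.
  Farthest demand point is #2 at distance 16 (to P2); all others are ≤ 16.
With {P4} the worst case is 17.
With {P1} the worst case is 18.
No size-1 selection achieves below 16.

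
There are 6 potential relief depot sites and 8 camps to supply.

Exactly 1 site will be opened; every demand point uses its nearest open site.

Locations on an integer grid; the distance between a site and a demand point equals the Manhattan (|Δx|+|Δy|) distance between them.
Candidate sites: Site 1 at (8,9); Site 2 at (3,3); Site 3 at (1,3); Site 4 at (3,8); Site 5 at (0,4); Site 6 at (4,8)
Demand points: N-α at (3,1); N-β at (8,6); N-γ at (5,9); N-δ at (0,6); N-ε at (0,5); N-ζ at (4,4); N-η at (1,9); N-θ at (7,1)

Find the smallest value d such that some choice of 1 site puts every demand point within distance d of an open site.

8

Open {Site 2}.
  Farthest demand point is N-β at distance 8 (to Site 2); all others are ≤ 8.
With {Site 3} the worst case is 10.
With {Site 5} the worst case is 10.
No size-1 selection achieves below 8.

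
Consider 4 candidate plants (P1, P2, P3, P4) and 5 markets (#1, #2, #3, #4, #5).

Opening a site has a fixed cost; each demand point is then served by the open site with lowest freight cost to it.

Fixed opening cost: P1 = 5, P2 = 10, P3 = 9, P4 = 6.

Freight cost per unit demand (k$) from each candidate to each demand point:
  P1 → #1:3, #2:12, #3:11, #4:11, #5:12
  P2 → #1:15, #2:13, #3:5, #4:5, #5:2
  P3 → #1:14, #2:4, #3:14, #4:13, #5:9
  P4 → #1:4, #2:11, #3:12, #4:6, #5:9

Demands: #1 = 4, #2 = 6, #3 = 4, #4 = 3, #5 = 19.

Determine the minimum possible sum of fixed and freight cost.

Open {P1, P2, P3}: assign each demand point to its cheapest open site.
  #1→P1 4×3=12, #2→P3 6×4=24, #3→P2 4×5=20, #4→P2 3×5=15, #5→P2 19×2=38
  freight cost 109, fixed 24 → total 133.
Compare {P2, P3, P4}: freight cost 113 + fixed 25 = 138.
Compare {P1, P2, P3, P4}: freight cost 109 + fixed 30 = 139.
Compare {P2, P4}: freight cost 155 + fixed 16 = 171.
All other subsets cost ≥ 138. Minimum total cost: 133.

133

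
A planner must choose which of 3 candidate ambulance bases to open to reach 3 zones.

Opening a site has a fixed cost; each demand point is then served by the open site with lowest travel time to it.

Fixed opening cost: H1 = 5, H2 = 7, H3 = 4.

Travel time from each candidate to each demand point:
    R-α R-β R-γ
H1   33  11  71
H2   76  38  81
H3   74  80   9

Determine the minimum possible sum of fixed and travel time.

Open {H1, H3}: assign each demand point to its cheapest open site.
  R-α→H1 33, R-β→H1 11, R-γ→H3 9
  travel time 53, fixed 9 → total 62.
Compare {H1, H2, H3}: travel time 53 + fixed 16 = 69.
Compare {H1}: travel time 115 + fixed 5 = 120.
Compare {H1, H2}: travel time 115 + fixed 12 = 127.
All other subsets cost ≥ 69. Minimum total cost: 62.

62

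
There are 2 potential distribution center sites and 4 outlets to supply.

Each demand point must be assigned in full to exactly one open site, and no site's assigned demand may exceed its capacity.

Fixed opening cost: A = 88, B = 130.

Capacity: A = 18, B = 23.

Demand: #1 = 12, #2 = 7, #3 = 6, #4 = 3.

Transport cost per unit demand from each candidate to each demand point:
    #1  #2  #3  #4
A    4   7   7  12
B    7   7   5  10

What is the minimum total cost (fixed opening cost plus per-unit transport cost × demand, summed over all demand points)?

375

Open {A, B}; cheapest assignment that respects the capacities:
  A (cap 18, load 12): #1 — cost 12×4 = 48
  B (cap 23, load 16): #2, #3, #4 — cost 7×7 + 6×5 + 3×10 = 109
  Shipping 157, fixed 218 → total 375.
  Any other capacity-feasible assignment to {A, B} ships for at least 157.
Total demand is 28 and no other set of sites has combined capacity ≥ 28, so {A, B} is the only feasible choice of open sites. Minimum: 375.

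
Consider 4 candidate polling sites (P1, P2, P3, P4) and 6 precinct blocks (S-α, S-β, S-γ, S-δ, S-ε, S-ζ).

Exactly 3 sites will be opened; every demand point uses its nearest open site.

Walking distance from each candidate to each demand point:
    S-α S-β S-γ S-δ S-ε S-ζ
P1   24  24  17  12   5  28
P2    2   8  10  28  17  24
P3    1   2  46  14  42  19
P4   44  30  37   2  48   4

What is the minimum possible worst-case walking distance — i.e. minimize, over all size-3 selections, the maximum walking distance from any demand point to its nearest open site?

Open {P1, P2, P4}.
  Farthest demand point is S-γ at walking distance 10 (to P2); all others are ≤ 10.
With {P1, P3, P4} the worst case is 17.
With {P2, P3, P4} the worst case is 17.
No size-3 selection achieves below 10.

10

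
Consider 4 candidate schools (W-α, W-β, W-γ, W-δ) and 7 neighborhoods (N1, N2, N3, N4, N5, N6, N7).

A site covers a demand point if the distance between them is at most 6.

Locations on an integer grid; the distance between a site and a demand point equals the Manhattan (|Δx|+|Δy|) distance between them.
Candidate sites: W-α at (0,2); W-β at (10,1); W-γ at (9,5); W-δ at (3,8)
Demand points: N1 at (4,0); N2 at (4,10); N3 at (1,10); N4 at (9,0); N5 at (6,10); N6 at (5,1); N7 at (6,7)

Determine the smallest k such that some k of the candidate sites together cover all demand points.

Coverage sets (demand points within 6 of each site):
  W-α: {N1, N6}
  W-β: {N4, N6}
  W-γ: {N4, N7}
  W-δ: {N2, N3, N5, N7}
No 2 sites suffice: every size-2 union leaves at least one demand point uncovered.
But {W-α, W-β, W-δ} covers everything, so the minimum is 3.

3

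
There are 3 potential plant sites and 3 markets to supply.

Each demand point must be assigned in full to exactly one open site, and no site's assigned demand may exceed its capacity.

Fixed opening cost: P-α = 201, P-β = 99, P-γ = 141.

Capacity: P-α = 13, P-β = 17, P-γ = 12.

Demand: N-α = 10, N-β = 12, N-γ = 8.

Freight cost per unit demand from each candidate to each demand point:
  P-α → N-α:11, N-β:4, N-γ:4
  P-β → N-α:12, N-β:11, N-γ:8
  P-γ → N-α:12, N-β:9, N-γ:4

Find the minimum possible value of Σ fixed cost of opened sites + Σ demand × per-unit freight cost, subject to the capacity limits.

Open {P-α, P-β, P-γ}; cheapest assignment that respects the capacities:
  P-α (cap 13, load 12): N-β — cost 12×4 = 48
  P-β (cap 17, load 10): N-α — cost 10×12 = 120
  P-γ (cap 12, load 8): N-γ — cost 8×4 = 32
  Shipping 200, fixed 441 → total 641.
  Any other capacity-feasible assignment to {P-α, P-β, P-γ} ships for at least 200.
Total demand is 30; every other set of sites either has combined capacity below 30 or cannot fit the demands without splitting one across sites, so {P-α, P-β, P-γ} is the only feasible choice of open sites. Minimum: 641.

641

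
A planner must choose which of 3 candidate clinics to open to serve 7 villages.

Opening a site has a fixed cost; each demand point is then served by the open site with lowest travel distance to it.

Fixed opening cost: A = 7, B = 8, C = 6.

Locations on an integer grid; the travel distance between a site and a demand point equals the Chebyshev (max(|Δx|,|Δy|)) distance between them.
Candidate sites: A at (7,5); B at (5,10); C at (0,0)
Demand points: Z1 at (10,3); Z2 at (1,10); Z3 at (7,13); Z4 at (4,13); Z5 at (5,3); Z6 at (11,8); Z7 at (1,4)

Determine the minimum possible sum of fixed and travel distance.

40

Open {A, B}: assign each demand point to its cheapest open site.
  Z1→A 3, Z2→B 4, Z3→B 3, Z4→B 3, Z5→A 2, Z6→A 4, Z7→A 6
  travel distance 25, fixed 15 → total 40.
Compare {A}: travel distance 37 + fixed 7 = 44.
Compare {B}: travel distance 36 + fixed 8 = 44.
Compare {A, B, C}: travel distance 23 + fixed 21 = 44.
All other subsets cost ≥ 44. Minimum total cost: 40.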